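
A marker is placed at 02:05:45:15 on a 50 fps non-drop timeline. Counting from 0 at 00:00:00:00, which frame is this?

Total seconds to the label: (2 × 3600 + 5 × 60 + 45) = 7545.
Frame index = 7545 × 50 + 15 = 377265.

377265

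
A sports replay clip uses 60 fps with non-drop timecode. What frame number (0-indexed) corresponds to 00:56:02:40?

frame 201760

Total seconds to the label: (0 × 3600 + 56 × 60 + 2) = 3362.
Frame index = 3362 × 60 + 40 = 201760.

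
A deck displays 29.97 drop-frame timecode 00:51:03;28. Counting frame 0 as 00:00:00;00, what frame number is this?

Complete 10-minute blocks: 5, each 17982 frames → 89910.
Remaining 1 whole minute in the current block: 1800 + 0 × 1798 = 1800 frames.
Within the current minute: 3 × 30 + 28 − 2 = 116 (labels ;00/;01 skipped at this minute). Total = 89910 + 1800 + 116 = 91826.

91826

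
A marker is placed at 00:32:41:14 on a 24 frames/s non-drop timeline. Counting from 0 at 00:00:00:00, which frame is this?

Total seconds to the label: (0 × 3600 + 32 × 60 + 41) = 1961.
Frame index = 1961 × 24 + 14 = 47078.

47078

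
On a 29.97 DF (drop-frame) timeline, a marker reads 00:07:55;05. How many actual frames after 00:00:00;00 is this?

As if non-drop at 30 labels/s: (0 × 3600 + 7 × 60 + 55) × 30 + 5 = 14255.
Minute boundaries passed: 7; those not divisible by 10: 7 − 0 = 7; dropped labels = 2 × 7 = 14.
Actual frame index = 14255 − 14 = 14241.

14241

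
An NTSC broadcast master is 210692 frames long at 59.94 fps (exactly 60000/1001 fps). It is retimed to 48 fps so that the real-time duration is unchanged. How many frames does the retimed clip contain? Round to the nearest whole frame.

Frames at target rate = 210692 × (48) / (60000/1001) = 105451346/625 ≈ 168722.154.
Nearest whole frame: 168722.

168722 frames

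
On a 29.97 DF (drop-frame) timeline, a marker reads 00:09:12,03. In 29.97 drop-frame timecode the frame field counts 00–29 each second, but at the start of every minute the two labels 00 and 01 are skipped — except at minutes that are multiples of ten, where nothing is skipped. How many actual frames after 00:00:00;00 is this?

Complete 10-minute blocks: 0, each 17982 frames → 0.
Remaining 9 whole minutes in the current block: 1800 + 8 × 1798 = 16184 frames.
Within the current minute: 12 × 30 + 3 − 2 = 361 (labels ;00/;01 skipped at this minute). Total = 0 + 16184 + 361 = 16545.

16545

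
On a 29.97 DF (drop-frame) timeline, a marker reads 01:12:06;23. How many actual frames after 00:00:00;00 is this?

129673

As if non-drop at 30 labels/s: (1 × 3600 + 12 × 60 + 6) × 30 + 23 = 129803.
Minute boundaries passed: 72; those not divisible by 10: 72 − 7 = 65; dropped labels = 2 × 65 = 130.
Actual frame index = 129803 − 130 = 129673.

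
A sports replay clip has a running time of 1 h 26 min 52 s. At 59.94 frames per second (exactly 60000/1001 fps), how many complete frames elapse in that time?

1 h 26 min 52 s = 5212 s.
Frames = 5212 × 60000/1001 = 312720000/1001 ≈ 312407.5924.
Complete frames: 312407.

312407 frames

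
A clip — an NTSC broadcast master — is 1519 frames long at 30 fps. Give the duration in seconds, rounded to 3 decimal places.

Running time = 1519 × 1/30 = 1519/30 s ≈ 50.633 s.

50.633 seconds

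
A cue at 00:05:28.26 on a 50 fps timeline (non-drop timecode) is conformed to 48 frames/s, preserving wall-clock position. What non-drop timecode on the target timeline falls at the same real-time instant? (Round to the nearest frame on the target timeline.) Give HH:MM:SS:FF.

Source frame index: (0×3600 + 5×60 + 28) × 50 + 26 = 16426.
Real time: 16426 / (50) = 8213/25 s.
Target frame: (8213/25) × (48) = 394224/25 ≈ 15768.960 → 15769.
At 48 labels/s: frame 15769 → 00:05:28:25.

00:05:28:25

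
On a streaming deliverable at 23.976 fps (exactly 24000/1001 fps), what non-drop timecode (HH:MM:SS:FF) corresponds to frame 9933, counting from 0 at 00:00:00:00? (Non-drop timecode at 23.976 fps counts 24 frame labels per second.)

9933 ÷ 24 = 413 full seconds, remainder 21 frames.
413 s = 0 h 6 min 53 s.
Timecode: 00:06:53:21.

00:06:53:21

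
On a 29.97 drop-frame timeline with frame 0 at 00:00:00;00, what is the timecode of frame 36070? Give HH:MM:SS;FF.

00:20:03;16

Ten DF minutes hold 17982 frames, so frame 36070 lies in block 2 (frames 35964–53945) with 106 frames into that block.
The block's first minute is 1800 frames and the rest 1798 each; 106 frames reaches minute 0, so 2 × 18 + 0 × 2 = 36 labels have been skipped so far.
Adding those back, label number 36070 + 36 = 36106 at 30 labels/s is 1203 s + 16 f = 0 h 20 min 3 s frame 16, i.e. 00:20:03;16.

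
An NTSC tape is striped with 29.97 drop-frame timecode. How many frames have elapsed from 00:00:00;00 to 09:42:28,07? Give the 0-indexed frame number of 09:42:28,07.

1047399

Complete 10-minute blocks: 58, each 17982 frames → 1042956.
Remaining 2 whole minutes in the current block: 1800 + 1 × 1798 = 3598 frames.
Within the current minute: 28 × 30 + 7 − 2 = 845 (labels ;00/;01 skipped at this minute). Total = 1042956 + 3598 + 845 = 1047399.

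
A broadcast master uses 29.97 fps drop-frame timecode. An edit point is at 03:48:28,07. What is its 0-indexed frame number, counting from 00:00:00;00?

410835

As if non-drop at 30 labels/s: (3 × 3600 + 48 × 60 + 28) × 30 + 7 = 411247.
Minute boundaries passed: 228; those not divisible by 10: 228 − 22 = 206; dropped labels = 2 × 206 = 412.
Actual frame index = 411247 − 412 = 410835.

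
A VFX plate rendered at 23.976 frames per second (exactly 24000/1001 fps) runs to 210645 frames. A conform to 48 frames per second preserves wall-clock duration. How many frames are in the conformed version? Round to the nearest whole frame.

421711 frames

Frames at target rate = 210645 × (48) / (24000/1001) = 42171129/100 ≈ 421711.290.
Nearest whole frame: 421711.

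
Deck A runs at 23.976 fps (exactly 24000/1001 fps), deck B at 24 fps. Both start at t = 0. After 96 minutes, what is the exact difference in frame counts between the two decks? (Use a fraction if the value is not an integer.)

138240/1001 frames

96 min = 5760 s.
A emits 24000/1001 × 5760 = 138240000/1001 frames; B emits 24 × 5760 = 138240.
Difference = 138240/1001 frames (≈ 138.1019); B is ahead of A.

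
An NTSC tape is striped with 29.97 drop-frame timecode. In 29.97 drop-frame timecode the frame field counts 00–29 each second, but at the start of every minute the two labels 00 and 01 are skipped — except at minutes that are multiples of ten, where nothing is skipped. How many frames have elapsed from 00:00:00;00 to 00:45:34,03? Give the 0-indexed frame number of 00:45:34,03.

As if non-drop at 30 labels/s: (0 × 3600 + 45 × 60 + 34) × 30 + 3 = 82023.
Minute boundaries passed: 45; those not divisible by 10: 45 − 4 = 41; dropped labels = 2 × 41 = 82.
Actual frame index = 82023 − 82 = 81941.

81941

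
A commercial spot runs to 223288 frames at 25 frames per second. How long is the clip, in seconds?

8931.52 seconds

Running time = 223288 / (25) = 8931.52 s.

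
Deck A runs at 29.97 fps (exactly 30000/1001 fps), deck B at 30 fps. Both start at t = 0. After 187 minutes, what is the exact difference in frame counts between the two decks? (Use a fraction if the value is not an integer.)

30600/91 frames

187 min = 11220 s.
A emits 30000/1001 × 11220 = 30600000/91 frames; B emits 30 × 11220 = 336600.
Difference = 30600/91 frames (≈ 336.2637); B is ahead of A.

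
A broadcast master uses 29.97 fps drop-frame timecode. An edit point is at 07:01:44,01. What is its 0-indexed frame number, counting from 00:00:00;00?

758363

As if non-drop at 30 labels/s: (7 × 3600 + 1 × 60 + 44) × 30 + 1 = 759121.
Minute boundaries passed: 421; those not divisible by 10: 421 − 42 = 379; dropped labels = 2 × 379 = 758.
Actual frame index = 759121 − 758 = 758363.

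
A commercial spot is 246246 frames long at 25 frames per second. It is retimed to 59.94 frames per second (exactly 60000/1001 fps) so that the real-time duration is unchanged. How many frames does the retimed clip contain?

Target frames = source frames × (target rate / source rate) = 246246 × (60000/1001)/(25) = 246246 × 2400/1001 = 590400.

590400 frames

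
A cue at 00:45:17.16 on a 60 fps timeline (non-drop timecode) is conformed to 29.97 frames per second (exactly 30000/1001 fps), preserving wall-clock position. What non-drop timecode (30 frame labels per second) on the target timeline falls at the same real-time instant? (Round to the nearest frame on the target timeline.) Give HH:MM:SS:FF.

00:45:14:17

Source frame index: (0×3600 + 45×60 + 17) × 60 + 16 = 163036.
Real time: 163036 / (60) = 40759/15 s.
Target frame: (40759/15) × (30000/1001) = 81518000/1001 ≈ 81436.563 → 81437.
At 30 labels/s: frame 81437 → 00:45:14:17.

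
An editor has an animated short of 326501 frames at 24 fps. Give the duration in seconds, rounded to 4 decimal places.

Running time = 326501 × 1/24 = 326501/24 s ≈ 13604.2083 s.

13604.2083 seconds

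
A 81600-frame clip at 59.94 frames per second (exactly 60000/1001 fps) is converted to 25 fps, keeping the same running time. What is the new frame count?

Target frames = source frames × (target rate / source rate) = 81600 × (25)/(60000/1001) = 81600 × 1001/2400 = 34034.

34034 frames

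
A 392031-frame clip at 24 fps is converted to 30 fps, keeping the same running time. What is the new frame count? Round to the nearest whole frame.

Frames at target rate = 392031 × (30) / (24) = 1960155/4 ≈ 490038.750.
Nearest whole frame: 490039.

490039 frames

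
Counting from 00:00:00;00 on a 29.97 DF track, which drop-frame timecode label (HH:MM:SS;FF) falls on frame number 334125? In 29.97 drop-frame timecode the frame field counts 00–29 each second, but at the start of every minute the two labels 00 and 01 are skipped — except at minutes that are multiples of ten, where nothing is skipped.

03:05:48;19

Ten DF minutes hold 17982 frames, so frame 334125 lies in block 18 (frames 323676–341657) with 10449 frames into that block.
The block's first minute is 1800 frames and the rest 1798 each; 10449 frames reaches minute 5, so 18 × 18 + 5 × 2 = 334 labels have been skipped so far.
Adding those back, label number 334125 + 334 = 334459 at 30 labels/s is 11148 s + 19 f = 3 h 5 min 48 s frame 19, i.e. 03:05:48;19.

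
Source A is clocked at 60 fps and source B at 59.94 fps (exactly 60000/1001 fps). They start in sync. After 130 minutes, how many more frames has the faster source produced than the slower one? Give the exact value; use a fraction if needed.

36000/77 frames

130 min = 7800 s.
A emits 60 × 7800 = 468000 frames; B emits 60000/1001 × 7800 = 36000000/77.
Difference = 36000/77 frames (≈ 467.5325); B is behind A.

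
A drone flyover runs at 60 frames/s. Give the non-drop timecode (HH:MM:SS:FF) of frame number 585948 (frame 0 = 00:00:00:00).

02:42:45:48

585948 ÷ 60 = 9765 full seconds, remainder 48 frames.
9765 s = 2 h 42 min 45 s.
Timecode: 02:42:45:48.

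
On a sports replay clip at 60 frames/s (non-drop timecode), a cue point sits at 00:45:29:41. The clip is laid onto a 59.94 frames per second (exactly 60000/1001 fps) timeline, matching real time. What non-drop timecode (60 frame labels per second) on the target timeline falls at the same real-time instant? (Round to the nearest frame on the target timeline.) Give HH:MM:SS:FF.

Source frame index: (0×3600 + 45×60 + 29) × 60 + 41 = 163781.
Real time: 163781 / (60) = 163781/60 s.
Target frame: (163781/60) × (60000/1001) = 163781000/1001 ≈ 163617.383 → 163617.
At 60 labels/s: frame 163617 → 00:45:26:57.

00:45:26:57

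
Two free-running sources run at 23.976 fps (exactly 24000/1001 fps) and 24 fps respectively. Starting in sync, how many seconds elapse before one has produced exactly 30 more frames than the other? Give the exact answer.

1251.25 seconds

The gap grows by |24 − 24000/1001| = 24/1001 frames per second.
Time for a 30-frame gap: 30 ÷ (24/1001) = 1251.25 s.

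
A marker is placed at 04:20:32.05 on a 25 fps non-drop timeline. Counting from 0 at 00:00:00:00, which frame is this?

frame 390805

Total seconds to the label: (4 × 3600 + 20 × 60 + 32) = 15632.
Frame index = 15632 × 25 + 5 = 390805.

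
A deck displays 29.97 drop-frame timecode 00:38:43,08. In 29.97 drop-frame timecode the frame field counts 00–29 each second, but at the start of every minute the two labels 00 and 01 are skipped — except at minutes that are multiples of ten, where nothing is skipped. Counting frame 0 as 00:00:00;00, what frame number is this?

Complete 10-minute blocks: 3, each 17982 frames → 53946.
Remaining 8 whole minutes in the current block: 1800 + 7 × 1798 = 14386 frames.
Within the current minute: 43 × 30 + 8 − 2 = 1296 (labels ;00/;01 skipped at this minute). Total = 53946 + 14386 + 1296 = 69628.

69628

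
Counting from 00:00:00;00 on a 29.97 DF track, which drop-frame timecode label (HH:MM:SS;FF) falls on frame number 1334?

Ten DF minutes hold 17982 frames, so frame 1334 lies in block 0 (frames 0–17981) with 1334 frames into that block.
The block's first minute is 1800 frames and the rest 1798 each; 1334 frames reaches minute 0, so 0 × 18 + 0 × 2 = 0 labels have been skipped so far.
Adding those back, label number 1334 + 0 = 1334 at 30 labels/s is 44 s + 14 f = 0 h 0 min 44 s frame 14, i.e. 00:00:44;14.

00:00:44;14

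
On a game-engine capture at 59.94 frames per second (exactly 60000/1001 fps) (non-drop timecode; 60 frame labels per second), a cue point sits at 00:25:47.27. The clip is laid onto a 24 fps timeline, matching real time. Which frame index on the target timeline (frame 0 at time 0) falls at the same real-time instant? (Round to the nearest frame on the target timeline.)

Source frame index: (0×3600 + 25×60 + 47) × 60 + 27 = 92847.
Real time: 92847 / (60000/1001) = 30979949/20000 s.
Target frame: (30979949/20000) × (24) = 92939847/2500 ≈ 37175.939 → 37176.

frame 37176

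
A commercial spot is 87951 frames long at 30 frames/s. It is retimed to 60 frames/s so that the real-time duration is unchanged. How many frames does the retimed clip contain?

175902 frames

Target frames = source frames × (target rate / source rate) = 87951 × (60)/(30) = 87951 × 2 = 175902.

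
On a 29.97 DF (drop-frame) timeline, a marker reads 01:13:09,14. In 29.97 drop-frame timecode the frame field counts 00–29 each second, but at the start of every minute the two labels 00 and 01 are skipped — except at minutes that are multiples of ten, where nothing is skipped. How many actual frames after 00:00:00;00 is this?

As if non-drop at 30 labels/s: (1 × 3600 + 13 × 60 + 9) × 30 + 14 = 131684.
Minute boundaries passed: 73; those not divisible by 10: 73 − 7 = 66; dropped labels = 2 × 66 = 132.
Actual frame index = 131684 − 132 = 131552.

131552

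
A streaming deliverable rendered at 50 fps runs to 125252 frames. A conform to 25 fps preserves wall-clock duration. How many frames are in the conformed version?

Target frames = source frames × (target rate / source rate) = 125252 × (25)/(50) = 125252 × 1/2 = 62626.

62626 frames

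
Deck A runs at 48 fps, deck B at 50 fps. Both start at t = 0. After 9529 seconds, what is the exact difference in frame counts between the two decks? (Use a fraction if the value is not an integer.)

19058 frames

A emits 48 × 9529 = 457392 frames; B emits 50 × 9529 = 476450.
Difference = 19058 frames; B is ahead of A.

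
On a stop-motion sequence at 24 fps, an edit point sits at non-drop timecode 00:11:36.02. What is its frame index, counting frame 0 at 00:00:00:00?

16706

Total seconds to the label: (0 × 3600 + 11 × 60 + 36) = 696.
Frame index = 696 × 24 + 2 = 16706.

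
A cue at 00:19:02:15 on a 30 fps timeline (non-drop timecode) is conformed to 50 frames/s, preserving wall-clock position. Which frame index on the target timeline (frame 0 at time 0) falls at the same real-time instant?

Source frame index: (0×3600 + 19×60 + 2) × 30 + 15 = 34275.
Real time: 34275 / (30) = 2285/2 s.
Target frame: (2285/2) × (50) = 57125.

frame 57125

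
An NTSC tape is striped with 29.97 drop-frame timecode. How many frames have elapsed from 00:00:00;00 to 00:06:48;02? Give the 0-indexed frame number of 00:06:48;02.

As if non-drop at 30 labels/s: (0 × 3600 + 6 × 60 + 48) × 30 + 2 = 12242.
Minute boundaries passed: 6; those not divisible by 10: 6 − 0 = 6; dropped labels = 2 × 6 = 12.
Actual frame index = 12242 − 12 = 12230.

12230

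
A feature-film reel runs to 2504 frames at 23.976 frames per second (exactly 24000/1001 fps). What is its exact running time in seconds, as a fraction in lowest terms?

313313/3000 seconds

Running time = 2504 ÷ (24000/1001) = 2504 × 1001/24000 = 313313/3000 s.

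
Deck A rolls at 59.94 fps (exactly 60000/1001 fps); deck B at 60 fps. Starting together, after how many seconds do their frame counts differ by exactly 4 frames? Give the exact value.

1001/15 seconds

The gap grows by |60 − 60000/1001| = 60/1001 frames per second.
Time for a 4-frame gap: 4 ÷ (60/1001) = 1001/15 s.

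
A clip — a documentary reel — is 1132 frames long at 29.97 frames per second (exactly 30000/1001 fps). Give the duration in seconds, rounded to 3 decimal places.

Running time = 1132 × 1001/30000 = 283283/7500 s ≈ 37.771 s.

37.771 seconds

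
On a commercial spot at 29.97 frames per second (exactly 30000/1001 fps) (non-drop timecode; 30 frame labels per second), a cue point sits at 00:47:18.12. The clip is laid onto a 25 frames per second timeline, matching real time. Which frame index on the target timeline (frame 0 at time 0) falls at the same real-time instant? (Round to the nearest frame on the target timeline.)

Source frame index: (0×3600 + 47×60 + 18) × 30 + 12 = 85152.
Real time: 85152 / (30000/1001) = 1775774/625 s.
Target frame: (1775774/625) × (25) = 1775774/25 ≈ 71030.960 → 71031.

frame 71031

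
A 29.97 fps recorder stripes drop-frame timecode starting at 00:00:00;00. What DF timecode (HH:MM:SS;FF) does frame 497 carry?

Ten DF minutes hold 17982 frames, so frame 497 lies in block 0 (frames 0–17981) with 497 frames into that block.
The block's first minute is 1800 frames and the rest 1798 each; 497 frames reaches minute 0, so 0 × 18 + 0 × 2 = 0 labels have been skipped so far.
Adding those back, label number 497 + 0 = 497 at 30 labels/s is 16 s + 17 f = 0 h 0 min 16 s frame 17, i.e. 00:00:16;17.

00:00:16;17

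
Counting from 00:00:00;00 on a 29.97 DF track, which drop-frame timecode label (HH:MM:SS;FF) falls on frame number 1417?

00:00:47;07

Each 10-minute DF block holds 10 × 60 × 30 − 9 × 2 = 17982 frames. 1417 ÷ 17982 → 0 full blocks, remainder 1417.
Within the partial block the first minute is 1800 frames and each further minute 1798, so 0 further minute boundaries passed. Total skipped labels = 18 × 0 + 2 × 0 = 0.
Non-drop label index = 1417 + 0 = 1417; at 30 labels/s that is 00:00:47:07, i.e. DF 00:00:47;07.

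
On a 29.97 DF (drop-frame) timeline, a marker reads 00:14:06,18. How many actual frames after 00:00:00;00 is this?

25372

As if non-drop at 30 labels/s: (0 × 3600 + 14 × 60 + 6) × 30 + 18 = 25398.
Minute boundaries passed: 14; those not divisible by 10: 14 − 1 = 13; dropped labels = 2 × 13 = 26.
Actual frame index = 25398 − 26 = 25372.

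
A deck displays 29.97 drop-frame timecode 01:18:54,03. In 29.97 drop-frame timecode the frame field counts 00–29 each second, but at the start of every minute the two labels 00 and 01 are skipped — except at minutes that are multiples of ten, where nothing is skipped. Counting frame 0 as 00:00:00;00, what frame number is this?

Complete 10-minute blocks: 7, each 17982 frames → 125874.
Remaining 8 whole minutes in the current block: 1800 + 7 × 1798 = 14386 frames.
Within the current minute: 54 × 30 + 3 − 2 = 1621 (labels ;00/;01 skipped at this minute). Total = 125874 + 14386 + 1621 = 141881.

141881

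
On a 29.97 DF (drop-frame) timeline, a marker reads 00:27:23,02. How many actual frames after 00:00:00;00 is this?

49242

As if non-drop at 30 labels/s: (0 × 3600 + 27 × 60 + 23) × 30 + 2 = 49292.
Minute boundaries passed: 27; those not divisible by 10: 27 − 2 = 25; dropped labels = 2 × 25 = 50.
Actual frame index = 49292 − 50 = 49242.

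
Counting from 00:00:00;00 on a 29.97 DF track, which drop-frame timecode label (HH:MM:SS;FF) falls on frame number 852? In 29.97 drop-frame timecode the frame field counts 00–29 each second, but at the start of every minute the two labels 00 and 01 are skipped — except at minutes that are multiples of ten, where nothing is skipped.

Each 10-minute DF block holds 10 × 60 × 30 − 9 × 2 = 17982 frames. 852 ÷ 17982 → 0 full blocks, remainder 852.
Within the partial block the first minute is 1800 frames and each further minute 1798, so 0 further minute boundaries passed. Total skipped labels = 18 × 0 + 2 × 0 = 0.
Non-drop label index = 852 + 0 = 852; at 30 labels/s that is 00:00:28:12, i.e. DF 00:00:28;12.

00:00:28;12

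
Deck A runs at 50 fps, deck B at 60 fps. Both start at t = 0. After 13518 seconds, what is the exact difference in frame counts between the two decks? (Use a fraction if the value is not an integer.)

135180 frames

A emits 50 × 13518 = 675900 frames; B emits 60 × 13518 = 811080.
Difference = 135180 frames; B is ahead of A.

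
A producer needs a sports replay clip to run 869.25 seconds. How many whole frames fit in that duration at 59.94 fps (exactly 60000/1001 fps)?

52102 frames

Frames = 869.25 × 60000/1001 = 52155000/1001 ≈ 52102.8971.
Complete frames: 52102.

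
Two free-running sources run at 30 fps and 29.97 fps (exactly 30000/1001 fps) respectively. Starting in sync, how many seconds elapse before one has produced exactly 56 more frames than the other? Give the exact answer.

The gap grows by |30000/1001 − 30| = 30/1001 frames per second.
Time for a 56-frame gap: 56 ÷ (30/1001) = 28028/15 s.

28028/15 seconds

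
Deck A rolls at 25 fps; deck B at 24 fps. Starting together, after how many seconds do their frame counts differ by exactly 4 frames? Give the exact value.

The gap grows by |24 − 25| = 1 frame per second.
Time for a 4-frame gap: 4 ÷ (1) = 4 s.

4 seconds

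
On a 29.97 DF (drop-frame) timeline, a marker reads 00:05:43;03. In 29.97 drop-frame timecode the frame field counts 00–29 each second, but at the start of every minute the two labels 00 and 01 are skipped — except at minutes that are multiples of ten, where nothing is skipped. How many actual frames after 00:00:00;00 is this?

10283

Complete 10-minute blocks: 0, each 17982 frames → 0.
Remaining 5 whole minutes in the current block: 1800 + 4 × 1798 = 8992 frames.
Within the current minute: 43 × 30 + 3 − 2 = 1291 (labels ;00/;01 skipped at this minute). Total = 0 + 8992 + 1291 = 10283.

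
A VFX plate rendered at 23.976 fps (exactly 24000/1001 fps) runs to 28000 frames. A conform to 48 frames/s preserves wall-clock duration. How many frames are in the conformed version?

Target frames = source frames × (target rate / source rate) = 28000 × (48)/(24000/1001) = 28000 × 1001/500 = 56056.

56056 frames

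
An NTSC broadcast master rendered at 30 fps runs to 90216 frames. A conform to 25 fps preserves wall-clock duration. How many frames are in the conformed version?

Target frames = source frames × (target rate / source rate) = 90216 × (25)/(30) = 90216 × 5/6 = 75180.

75180 frames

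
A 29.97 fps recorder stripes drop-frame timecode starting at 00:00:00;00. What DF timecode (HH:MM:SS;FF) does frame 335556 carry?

03:06:36;12

Ten DF minutes hold 17982 frames, so frame 335556 lies in block 18 (frames 323676–341657) with 11880 frames into that block.
The block's first minute is 1800 frames and the rest 1798 each; 11880 frames reaches minute 6, so 18 × 18 + 6 × 2 = 336 labels have been skipped so far.
Adding those back, label number 335556 + 336 = 335892 at 30 labels/s is 11196 s + 12 f = 3 h 6 min 36 s frame 12, i.e. 03:06:36;12.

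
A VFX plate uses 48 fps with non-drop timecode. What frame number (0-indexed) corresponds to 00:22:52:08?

frame 65864

Total seconds to the label: (0 × 3600 + 22 × 60 + 52) = 1372.
Frame index = 1372 × 48 + 8 = 65864.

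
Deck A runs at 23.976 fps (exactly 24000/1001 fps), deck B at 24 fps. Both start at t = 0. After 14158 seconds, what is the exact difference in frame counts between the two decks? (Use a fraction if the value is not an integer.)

A emits 24000/1001 × 14158 = 339792000/1001 frames; B emits 24 × 14158 = 339792.
Difference = 339792/1001 frames (≈ 339.4525); B is ahead of A.

339792/1001 frames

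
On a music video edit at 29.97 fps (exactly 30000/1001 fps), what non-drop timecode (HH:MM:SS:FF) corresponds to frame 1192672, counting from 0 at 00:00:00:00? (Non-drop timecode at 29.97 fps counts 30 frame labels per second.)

11:02:35:22

1192672 ÷ 30 = 39755 full seconds, remainder 22 frames.
39755 s = 11 h 2 min 35 s.
Timecode: 11:02:35:22.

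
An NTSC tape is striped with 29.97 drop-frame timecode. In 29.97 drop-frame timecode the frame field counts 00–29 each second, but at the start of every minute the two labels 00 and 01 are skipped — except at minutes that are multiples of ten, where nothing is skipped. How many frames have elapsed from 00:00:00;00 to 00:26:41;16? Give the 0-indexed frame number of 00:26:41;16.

As if non-drop at 30 labels/s: (0 × 3600 + 26 × 60 + 41) × 30 + 16 = 48046.
Minute boundaries passed: 26; those not divisible by 10: 26 − 2 = 24; dropped labels = 2 × 24 = 48.
Actual frame index = 48046 − 48 = 47998.

47998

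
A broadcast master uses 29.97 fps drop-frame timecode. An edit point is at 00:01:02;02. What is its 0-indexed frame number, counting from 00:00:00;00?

Complete 10-minute blocks: 0, each 17982 frames → 0.
Remaining 1 whole minute in the current block: 1800 + 0 × 1798 = 1800 frames.
Within the current minute: 2 × 30 + 2 − 2 = 60 (labels ;00/;01 skipped at this minute). Total = 0 + 1800 + 60 = 1860.

1860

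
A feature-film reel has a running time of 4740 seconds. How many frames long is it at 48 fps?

227520 frames

Frames = 4740 × 48 = 227520.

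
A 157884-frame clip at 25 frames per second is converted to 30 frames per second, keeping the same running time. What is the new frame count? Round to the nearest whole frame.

Frames at target rate = 157884 × (30) / (25) = 947304/5 ≈ 189460.800.
Nearest whole frame: 189461.

189461 frames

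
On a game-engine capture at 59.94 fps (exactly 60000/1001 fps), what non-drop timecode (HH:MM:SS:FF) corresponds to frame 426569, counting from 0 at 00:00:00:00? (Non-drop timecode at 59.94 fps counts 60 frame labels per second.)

426569 ÷ 60 = 7109 full seconds, remainder 29 frames.
7109 s = 1 h 58 min 29 s.
Timecode: 01:58:29:29.

01:58:29:29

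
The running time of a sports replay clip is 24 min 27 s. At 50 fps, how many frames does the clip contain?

73350 frames

24 min 27 s = 1467 s.
Frames = 1467 × 50 = 73350.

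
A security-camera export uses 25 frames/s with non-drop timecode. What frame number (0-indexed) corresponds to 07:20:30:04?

Total seconds to the label: (7 × 3600 + 20 × 60 + 30) = 26430.
Frame index = 26430 × 25 + 4 = 660754.

frame 660754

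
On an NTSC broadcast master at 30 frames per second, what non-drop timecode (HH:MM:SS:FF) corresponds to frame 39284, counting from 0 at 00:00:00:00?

39284 ÷ 30 = 1309 full seconds, remainder 14 frames.
1309 s = 0 h 21 min 49 s.
Timecode: 00:21:49:14.

00:21:49:14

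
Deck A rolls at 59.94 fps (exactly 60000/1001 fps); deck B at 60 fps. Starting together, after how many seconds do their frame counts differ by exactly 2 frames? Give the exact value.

The gap grows by |60 − 60000/1001| = 60/1001 frames per second.
Time for a 2-frame gap: 2 ÷ (60/1001) = 1001/30 s.

1001/30 seconds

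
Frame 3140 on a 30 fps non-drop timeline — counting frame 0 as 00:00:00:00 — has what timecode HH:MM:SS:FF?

3140 ÷ 30 = 104 full seconds, remainder 20 frames.
104 s = 0 h 1 min 44 s.
Timecode: 00:01:44:20.

00:01:44:20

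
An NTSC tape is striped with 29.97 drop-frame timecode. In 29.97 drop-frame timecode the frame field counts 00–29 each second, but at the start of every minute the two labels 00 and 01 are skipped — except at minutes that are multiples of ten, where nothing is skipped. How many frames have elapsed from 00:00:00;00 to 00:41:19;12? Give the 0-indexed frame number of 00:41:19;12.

Complete 10-minute blocks: 4, each 17982 frames → 71928.
Remaining 1 whole minute in the current block: 1800 + 0 × 1798 = 1800 frames.
Within the current minute: 19 × 30 + 12 − 2 = 580 (labels ;00/;01 skipped at this minute). Total = 71928 + 1800 + 580 = 74308.

74308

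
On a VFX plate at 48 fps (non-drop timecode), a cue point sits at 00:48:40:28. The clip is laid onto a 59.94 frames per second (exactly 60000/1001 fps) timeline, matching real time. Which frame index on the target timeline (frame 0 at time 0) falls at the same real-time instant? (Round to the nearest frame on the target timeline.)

frame 175060

Source frame index: (0×3600 + 48×60 + 40) × 48 + 28 = 140188.
Real time: 140188 / (48) = 35047/12 s.
Target frame: (35047/12) × (60000/1001) = 175235000/1001 ≈ 175059.940 → 175060.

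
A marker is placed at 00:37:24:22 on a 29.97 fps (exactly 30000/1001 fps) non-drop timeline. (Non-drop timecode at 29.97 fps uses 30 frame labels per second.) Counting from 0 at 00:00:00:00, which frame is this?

Total seconds to the label: (0 × 3600 + 37 × 60 + 24) = 2244.
Frame index = 2244 × 30 + 22 = 67342.

67342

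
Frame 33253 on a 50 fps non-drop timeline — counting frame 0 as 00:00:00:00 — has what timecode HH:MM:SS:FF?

33253 ÷ 50 = 665 full seconds, remainder 3 frames.
665 s = 0 h 11 min 5 s.
Timecode: 00:11:05:03.

00:11:05:03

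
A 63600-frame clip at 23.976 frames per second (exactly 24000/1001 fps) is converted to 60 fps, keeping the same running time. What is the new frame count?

Target frames = source frames × (target rate / source rate) = 63600 × (60)/(24000/1001) = 63600 × 1001/400 = 159159.

159159 frames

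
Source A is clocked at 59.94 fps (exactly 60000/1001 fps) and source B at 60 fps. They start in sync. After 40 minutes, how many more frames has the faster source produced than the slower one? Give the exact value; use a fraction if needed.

144000/1001 frames

40 min = 2400 s.
A emits 60000/1001 × 2400 = 144000000/1001 frames; B emits 60 × 2400 = 144000.
Difference = 144000/1001 frames (≈ 143.8561); B is ahead of A.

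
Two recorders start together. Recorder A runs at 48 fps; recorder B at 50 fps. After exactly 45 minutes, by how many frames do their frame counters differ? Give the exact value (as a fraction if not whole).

45 min = 2700 s.
A emits 48 × 2700 = 129600 frames; B emits 50 × 2700 = 135000.
Difference = 5400 frames; B is ahead of A.

5400 frames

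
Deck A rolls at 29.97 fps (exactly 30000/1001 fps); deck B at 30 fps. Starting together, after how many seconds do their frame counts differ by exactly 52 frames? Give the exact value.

26026/15 seconds

The gap grows by |30 − 30000/1001| = 30/1001 frames per second.
Time for a 52-frame gap: 52 ÷ (30/1001) = 26026/15 s.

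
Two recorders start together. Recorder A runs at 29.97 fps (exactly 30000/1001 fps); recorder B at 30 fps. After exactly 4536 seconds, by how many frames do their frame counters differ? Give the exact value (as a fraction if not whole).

19440/143 frames

A emits 30000/1001 × 4536 = 19440000/143 frames; B emits 30 × 4536 = 136080.
Difference = 19440/143 frames (≈ 135.9441); B is ahead of A.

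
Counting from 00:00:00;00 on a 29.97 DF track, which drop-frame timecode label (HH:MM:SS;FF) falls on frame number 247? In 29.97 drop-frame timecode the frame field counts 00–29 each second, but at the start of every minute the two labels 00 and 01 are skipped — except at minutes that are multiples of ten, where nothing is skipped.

00:00:08;07

Each 10-minute DF block holds 10 × 60 × 30 − 9 × 2 = 17982 frames. 247 ÷ 17982 → 0 full blocks, remainder 247.
Within the partial block the first minute is 1800 frames and each further minute 1798, so 0 further minute boundaries passed. Total skipped labels = 18 × 0 + 2 × 0 = 0.
Non-drop label index = 247 + 0 = 247; at 30 labels/s that is 00:00:08:07, i.e. DF 00:00:08;07.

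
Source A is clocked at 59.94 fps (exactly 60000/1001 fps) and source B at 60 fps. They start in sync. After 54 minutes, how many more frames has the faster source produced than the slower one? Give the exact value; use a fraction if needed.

54 min = 3240 s.
A emits 60000/1001 × 3240 = 194400000/1001 frames; B emits 60 × 3240 = 194400.
Difference = 194400/1001 frames (≈ 194.2058); B is ahead of A.

194400/1001 frames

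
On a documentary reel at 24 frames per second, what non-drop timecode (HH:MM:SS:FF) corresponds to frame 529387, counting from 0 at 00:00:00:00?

06:07:37:19

529387 ÷ 24 = 22057 full seconds, remainder 19 frames.
22057 s = 6 h 7 min 37 s.
Timecode: 06:07:37:19.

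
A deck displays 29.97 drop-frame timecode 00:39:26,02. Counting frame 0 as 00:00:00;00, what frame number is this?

70910

As if non-drop at 30 labels/s: (0 × 3600 + 39 × 60 + 26) × 30 + 2 = 70982.
Minute boundaries passed: 39; those not divisible by 10: 39 − 3 = 36; dropped labels = 2 × 36 = 72.
Actual frame index = 70982 − 72 = 70910.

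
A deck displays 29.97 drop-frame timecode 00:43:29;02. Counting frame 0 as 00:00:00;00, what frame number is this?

78194

As if non-drop at 30 labels/s: (0 × 3600 + 43 × 60 + 29) × 30 + 2 = 78272.
Minute boundaries passed: 43; those not divisible by 10: 43 − 4 = 39; dropped labels = 2 × 39 = 78.
Actual frame index = 78272 − 78 = 78194.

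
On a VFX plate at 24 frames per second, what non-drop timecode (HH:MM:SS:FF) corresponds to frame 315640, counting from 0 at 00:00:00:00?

315640 ÷ 24 = 13151 full seconds, remainder 16 frames.
13151 s = 3 h 39 min 11 s.
Timecode: 03:39:11:16.

03:39:11:16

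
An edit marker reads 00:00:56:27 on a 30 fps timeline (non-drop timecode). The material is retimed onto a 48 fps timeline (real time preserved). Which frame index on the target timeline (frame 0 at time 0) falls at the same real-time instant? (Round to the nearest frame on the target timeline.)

Source frame index: (0×3600 + 0×60 + 56) × 30 + 27 = 1707.
Real time: 1707 / (30) = 569/10 s.
Target frame: (569/10) × (48) = 13656/5 ≈ 2731.200 → 2731.

frame 2731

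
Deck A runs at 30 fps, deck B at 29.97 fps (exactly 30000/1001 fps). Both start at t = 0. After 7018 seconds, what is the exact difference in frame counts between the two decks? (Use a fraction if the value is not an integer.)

A emits 30 × 7018 = 210540 frames; B emits 30000/1001 × 7018 = 19140000/91.
Difference = 19140/91 frames (≈ 210.3297); B is behind A.

19140/91 frames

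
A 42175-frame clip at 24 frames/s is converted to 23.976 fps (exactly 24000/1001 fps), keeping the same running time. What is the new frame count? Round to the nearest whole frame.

42133 frames

Frames at target rate = 42175 × (24000/1001) / (24) = 6025000/143 ≈ 42132.867.
Nearest whole frame: 42133.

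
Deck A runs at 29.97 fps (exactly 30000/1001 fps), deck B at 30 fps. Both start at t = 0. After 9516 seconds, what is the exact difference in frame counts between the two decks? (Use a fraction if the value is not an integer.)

A emits 30000/1001 × 9516 = 21960000/77 frames; B emits 30 × 9516 = 285480.
Difference = 21960/77 frames (≈ 285.1948); B is ahead of A.

21960/77 frames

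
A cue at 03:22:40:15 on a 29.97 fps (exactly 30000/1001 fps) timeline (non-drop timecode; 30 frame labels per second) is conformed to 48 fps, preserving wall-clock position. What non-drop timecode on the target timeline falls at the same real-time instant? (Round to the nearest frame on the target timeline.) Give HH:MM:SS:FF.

03:22:52:32

Source frame index: (3×3600 + 22×60 + 40) × 30 + 15 = 364815.
Real time: 364815 / (30000/1001) = 24345321/2000 s.
Target frame: (24345321/2000) × (48) = 73035963/125 ≈ 584287.704 → 584288.
At 48 labels/s: frame 584288 → 03:22:52:32.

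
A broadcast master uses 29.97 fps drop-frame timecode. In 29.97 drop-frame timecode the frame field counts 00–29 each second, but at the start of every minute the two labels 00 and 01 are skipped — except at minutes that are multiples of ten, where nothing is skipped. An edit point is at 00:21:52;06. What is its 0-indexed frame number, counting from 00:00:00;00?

39328

As if non-drop at 30 labels/s: (0 × 3600 + 21 × 60 + 52) × 30 + 6 = 39366.
Minute boundaries passed: 21; those not divisible by 10: 21 − 2 = 19; dropped labels = 2 × 19 = 38.
Actual frame index = 39366 − 38 = 39328.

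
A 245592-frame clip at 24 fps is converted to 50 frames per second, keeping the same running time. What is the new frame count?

Target frames = source frames × (target rate / source rate) = 245592 × (50)/(24) = 245592 × 25/12 = 511650.

511650 frames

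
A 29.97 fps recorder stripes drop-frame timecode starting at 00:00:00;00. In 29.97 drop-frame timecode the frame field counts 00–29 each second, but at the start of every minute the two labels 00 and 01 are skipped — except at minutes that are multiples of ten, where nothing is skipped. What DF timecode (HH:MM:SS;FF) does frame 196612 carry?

Ten DF minutes hold 17982 frames, so frame 196612 lies in block 10 (frames 179820–197801) with 16792 frames into that block.
The block's first minute is 1800 frames and the rest 1798 each; 16792 frames reaches minute 9, so 10 × 18 + 9 × 2 = 198 labels have been skipped so far.
Adding those back, label number 196612 + 198 = 196810 at 30 labels/s is 6560 s + 10 f = 1 h 49 min 20 s frame 10, i.e. 01:49:20;10.

01:49:20;10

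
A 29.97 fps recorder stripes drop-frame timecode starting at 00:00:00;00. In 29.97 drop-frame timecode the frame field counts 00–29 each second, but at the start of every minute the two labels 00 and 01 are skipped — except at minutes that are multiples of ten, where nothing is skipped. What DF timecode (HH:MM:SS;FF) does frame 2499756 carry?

23:10:08;18

Ten DF minutes hold 17982 frames, so frame 2499756 lies in block 139 (frames 2499498–2517479) with 258 frames into that block.
The block's first minute is 1800 frames and the rest 1798 each; 258 frames reaches minute 0, so 139 × 18 + 0 × 2 = 2502 labels have been skipped so far.
Adding those back, label number 2499756 + 2502 = 2502258 at 30 labels/s is 83408 s + 18 f = 23 h 10 min 8 s frame 18, i.e. 23:10:08;18.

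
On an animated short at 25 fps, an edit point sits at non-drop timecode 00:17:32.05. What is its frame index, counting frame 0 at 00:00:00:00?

Total seconds to the label: (0 × 3600 + 17 × 60 + 32) = 1052.
Frame index = 1052 × 25 + 5 = 26305.

frame 26305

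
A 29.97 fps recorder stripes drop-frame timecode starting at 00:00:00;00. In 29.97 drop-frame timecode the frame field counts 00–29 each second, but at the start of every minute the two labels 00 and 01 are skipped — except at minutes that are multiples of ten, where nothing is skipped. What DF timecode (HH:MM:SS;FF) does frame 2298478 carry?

21:18:12;20

Ten DF minutes hold 17982 frames, so frame 2298478 lies in block 127 (frames 2283714–2301695) with 14764 frames into that block.
The block's first minute is 1800 frames and the rest 1798 each; 14764 frames reaches minute 8, so 127 × 18 + 8 × 2 = 2302 labels have been skipped so far.
Adding those back, label number 2298478 + 2302 = 2300780 at 30 labels/s is 76692 s + 20 f = 21 h 18 min 12 s frame 20, i.e. 21:18:12;20.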